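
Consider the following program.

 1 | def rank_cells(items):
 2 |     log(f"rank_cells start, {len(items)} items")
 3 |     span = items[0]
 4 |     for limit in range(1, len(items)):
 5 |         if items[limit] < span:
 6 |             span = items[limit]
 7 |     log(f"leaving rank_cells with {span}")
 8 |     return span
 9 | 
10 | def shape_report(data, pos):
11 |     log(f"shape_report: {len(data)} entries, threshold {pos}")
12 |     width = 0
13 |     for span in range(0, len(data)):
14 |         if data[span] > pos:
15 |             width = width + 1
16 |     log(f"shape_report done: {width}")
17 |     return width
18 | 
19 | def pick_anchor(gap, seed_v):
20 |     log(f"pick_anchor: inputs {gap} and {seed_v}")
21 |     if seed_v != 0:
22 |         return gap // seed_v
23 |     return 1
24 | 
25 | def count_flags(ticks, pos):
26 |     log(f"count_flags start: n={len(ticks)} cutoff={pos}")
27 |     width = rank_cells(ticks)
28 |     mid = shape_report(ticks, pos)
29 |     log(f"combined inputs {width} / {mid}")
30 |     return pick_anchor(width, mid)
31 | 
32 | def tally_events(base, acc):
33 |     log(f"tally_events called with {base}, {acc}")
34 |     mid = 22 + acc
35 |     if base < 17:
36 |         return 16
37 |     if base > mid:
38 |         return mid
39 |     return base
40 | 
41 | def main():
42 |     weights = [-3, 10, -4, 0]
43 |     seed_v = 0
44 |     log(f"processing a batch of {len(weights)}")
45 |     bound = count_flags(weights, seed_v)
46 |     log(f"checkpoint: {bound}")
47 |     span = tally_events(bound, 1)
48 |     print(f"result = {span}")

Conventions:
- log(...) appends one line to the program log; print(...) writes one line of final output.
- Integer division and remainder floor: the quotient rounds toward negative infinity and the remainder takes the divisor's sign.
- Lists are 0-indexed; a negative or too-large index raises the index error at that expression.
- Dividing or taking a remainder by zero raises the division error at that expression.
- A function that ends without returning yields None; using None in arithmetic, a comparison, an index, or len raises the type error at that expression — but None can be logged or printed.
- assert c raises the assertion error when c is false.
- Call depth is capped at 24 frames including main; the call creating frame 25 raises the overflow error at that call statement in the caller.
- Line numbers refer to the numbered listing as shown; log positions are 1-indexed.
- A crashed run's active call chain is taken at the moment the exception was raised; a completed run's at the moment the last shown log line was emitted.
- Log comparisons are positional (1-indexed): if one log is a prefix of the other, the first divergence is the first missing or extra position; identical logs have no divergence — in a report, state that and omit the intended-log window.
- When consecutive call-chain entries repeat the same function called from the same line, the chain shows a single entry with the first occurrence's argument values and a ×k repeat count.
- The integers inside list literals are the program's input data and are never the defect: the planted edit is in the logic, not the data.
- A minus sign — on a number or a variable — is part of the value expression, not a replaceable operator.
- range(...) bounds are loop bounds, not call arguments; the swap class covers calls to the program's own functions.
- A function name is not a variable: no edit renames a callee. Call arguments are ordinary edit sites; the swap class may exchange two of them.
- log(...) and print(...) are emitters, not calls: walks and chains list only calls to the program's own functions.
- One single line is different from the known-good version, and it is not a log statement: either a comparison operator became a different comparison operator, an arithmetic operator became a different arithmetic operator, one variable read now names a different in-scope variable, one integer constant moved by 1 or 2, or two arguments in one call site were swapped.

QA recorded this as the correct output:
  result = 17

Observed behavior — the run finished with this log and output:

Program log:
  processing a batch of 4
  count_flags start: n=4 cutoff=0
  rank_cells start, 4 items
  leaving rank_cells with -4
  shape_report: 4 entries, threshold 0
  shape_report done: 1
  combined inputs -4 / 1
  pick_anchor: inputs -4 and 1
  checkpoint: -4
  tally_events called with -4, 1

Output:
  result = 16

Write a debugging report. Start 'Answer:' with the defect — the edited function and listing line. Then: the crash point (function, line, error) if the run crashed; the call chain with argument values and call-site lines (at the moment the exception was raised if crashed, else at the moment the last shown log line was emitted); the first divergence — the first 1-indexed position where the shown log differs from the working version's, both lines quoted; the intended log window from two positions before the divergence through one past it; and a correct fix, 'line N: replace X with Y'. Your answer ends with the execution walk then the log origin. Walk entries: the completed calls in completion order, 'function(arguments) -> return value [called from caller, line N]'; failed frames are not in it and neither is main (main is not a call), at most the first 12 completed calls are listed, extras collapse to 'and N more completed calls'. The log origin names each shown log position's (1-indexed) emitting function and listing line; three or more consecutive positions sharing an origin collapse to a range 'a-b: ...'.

Answer: the defect is in tally_events at line 36.
Key fact: No log line changed; the fault shows up purely in the output.
Call chain: main -> tally_events(-4, 1) (called at line 47).
First divergence: none — the logs agree in full.
Execution walk:
  rank_cells([-3, 10, -4, 0]) -> -4  [called from count_flags, line 27]
  shape_report([-3, 10, -4, 0], 0) -> 1  [called from count_flags, line 28]
  pick_anchor(-4, 1) -> -4  [called from count_flags, line 30]
  count_flags([-3, 10, -4, 0], 0) -> -4  [called from main, line 45]
  tally_events(-4, 1) -> 16  [called from main, line 47]
Log origins:
  1: emitted by main (line 44)
  2: emitted by count_flags (line 26)
  3: emitted by rank_cells (line 2)
  4: emitted by rank_cells (line 7)
  5: emitted by shape_report (line 11)
  6: emitted by shape_report (line 16)
  7: emitted by count_flags (line 29)
  8: emitted by pick_anchor (line 20)
  9: emitted by main (line 46)
  10: emitted by tally_events (line 33)
A correct fix: line 36: replace `16` with `17`.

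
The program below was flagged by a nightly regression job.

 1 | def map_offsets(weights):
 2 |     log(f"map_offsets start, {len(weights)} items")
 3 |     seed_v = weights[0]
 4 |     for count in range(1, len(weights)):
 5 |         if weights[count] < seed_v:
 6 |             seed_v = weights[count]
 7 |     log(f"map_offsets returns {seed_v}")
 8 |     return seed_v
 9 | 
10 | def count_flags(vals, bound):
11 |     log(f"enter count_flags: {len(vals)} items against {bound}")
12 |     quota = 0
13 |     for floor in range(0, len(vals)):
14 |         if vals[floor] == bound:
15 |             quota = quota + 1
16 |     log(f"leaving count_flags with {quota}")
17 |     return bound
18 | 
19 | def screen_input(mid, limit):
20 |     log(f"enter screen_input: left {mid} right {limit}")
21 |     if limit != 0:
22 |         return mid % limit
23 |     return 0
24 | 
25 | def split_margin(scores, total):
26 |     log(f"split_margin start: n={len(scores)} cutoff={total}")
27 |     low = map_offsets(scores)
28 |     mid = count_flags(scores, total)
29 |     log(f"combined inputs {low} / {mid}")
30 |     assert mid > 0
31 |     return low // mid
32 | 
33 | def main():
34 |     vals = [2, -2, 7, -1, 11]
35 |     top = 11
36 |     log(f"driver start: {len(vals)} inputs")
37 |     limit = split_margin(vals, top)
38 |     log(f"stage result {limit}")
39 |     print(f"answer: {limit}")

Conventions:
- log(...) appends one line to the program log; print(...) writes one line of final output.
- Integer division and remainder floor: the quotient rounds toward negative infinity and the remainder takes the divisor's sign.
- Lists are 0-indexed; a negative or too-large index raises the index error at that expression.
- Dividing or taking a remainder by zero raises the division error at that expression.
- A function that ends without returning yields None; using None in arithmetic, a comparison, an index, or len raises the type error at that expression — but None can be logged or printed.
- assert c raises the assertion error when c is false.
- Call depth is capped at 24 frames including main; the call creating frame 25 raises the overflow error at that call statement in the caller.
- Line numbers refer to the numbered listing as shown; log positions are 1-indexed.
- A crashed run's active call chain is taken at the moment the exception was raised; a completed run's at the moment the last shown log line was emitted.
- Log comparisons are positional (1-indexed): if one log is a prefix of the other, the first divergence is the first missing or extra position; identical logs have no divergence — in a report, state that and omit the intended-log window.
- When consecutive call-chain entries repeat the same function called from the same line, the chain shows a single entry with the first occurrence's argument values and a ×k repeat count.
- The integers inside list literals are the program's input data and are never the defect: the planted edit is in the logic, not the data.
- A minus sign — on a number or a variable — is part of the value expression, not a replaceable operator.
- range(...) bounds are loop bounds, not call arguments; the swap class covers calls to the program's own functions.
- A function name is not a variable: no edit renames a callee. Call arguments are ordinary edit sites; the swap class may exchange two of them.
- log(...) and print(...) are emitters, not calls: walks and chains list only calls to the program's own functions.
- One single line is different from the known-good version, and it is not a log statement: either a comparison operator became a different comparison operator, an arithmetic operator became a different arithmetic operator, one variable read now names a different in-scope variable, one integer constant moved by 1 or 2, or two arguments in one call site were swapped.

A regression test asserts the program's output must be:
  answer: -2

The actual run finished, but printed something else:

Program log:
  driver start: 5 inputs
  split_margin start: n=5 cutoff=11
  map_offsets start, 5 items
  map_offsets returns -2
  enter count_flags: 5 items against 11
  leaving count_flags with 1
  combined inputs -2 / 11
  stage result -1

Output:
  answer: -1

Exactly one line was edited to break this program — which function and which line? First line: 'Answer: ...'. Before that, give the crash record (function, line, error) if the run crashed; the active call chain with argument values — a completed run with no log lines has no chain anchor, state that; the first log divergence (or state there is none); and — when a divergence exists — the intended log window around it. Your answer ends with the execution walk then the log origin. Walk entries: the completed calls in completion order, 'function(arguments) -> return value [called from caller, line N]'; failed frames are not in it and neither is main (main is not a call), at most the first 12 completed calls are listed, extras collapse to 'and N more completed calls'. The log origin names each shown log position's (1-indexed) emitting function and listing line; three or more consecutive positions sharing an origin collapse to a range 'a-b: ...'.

Answer: the defect is in count_flags at line 17.
Key observation: Log line 7 is where behavior first shows: 'combined inputs -2 / 11' appears instead of 'combined inputs -2 / 1'.
Call chain: main.
First divergence: position 7; shown 'combined inputs -2 / 11' vs intended 'combined inputs -2 / 1'.
Intended log window:
  5: enter count_flags: 5 items against 11
  6: leaving count_flags with 1
  7: combined inputs -2 / 1
  8: stage result -2
Execution walk:
  map_offsets([2, -2, 7, -1, 11]) -> -2  [called from split_margin, line 27]
  count_flags([2, -2, 7, -1, 11], 11) -> 11  [called from split_margin, line 28]
  split_margin([2, -2, 7, -1, 11], 11) -> -1  [called from main, line 37]
Log origin:
  1 — main, line 36
  2 — split_margin, line 26
  3 — map_offsets, line 2
  4 — map_offsets, line 7
  5 — count_flags, line 11
  6 — count_flags, line 16
  7 — split_margin, line 29
  8 — main, line 38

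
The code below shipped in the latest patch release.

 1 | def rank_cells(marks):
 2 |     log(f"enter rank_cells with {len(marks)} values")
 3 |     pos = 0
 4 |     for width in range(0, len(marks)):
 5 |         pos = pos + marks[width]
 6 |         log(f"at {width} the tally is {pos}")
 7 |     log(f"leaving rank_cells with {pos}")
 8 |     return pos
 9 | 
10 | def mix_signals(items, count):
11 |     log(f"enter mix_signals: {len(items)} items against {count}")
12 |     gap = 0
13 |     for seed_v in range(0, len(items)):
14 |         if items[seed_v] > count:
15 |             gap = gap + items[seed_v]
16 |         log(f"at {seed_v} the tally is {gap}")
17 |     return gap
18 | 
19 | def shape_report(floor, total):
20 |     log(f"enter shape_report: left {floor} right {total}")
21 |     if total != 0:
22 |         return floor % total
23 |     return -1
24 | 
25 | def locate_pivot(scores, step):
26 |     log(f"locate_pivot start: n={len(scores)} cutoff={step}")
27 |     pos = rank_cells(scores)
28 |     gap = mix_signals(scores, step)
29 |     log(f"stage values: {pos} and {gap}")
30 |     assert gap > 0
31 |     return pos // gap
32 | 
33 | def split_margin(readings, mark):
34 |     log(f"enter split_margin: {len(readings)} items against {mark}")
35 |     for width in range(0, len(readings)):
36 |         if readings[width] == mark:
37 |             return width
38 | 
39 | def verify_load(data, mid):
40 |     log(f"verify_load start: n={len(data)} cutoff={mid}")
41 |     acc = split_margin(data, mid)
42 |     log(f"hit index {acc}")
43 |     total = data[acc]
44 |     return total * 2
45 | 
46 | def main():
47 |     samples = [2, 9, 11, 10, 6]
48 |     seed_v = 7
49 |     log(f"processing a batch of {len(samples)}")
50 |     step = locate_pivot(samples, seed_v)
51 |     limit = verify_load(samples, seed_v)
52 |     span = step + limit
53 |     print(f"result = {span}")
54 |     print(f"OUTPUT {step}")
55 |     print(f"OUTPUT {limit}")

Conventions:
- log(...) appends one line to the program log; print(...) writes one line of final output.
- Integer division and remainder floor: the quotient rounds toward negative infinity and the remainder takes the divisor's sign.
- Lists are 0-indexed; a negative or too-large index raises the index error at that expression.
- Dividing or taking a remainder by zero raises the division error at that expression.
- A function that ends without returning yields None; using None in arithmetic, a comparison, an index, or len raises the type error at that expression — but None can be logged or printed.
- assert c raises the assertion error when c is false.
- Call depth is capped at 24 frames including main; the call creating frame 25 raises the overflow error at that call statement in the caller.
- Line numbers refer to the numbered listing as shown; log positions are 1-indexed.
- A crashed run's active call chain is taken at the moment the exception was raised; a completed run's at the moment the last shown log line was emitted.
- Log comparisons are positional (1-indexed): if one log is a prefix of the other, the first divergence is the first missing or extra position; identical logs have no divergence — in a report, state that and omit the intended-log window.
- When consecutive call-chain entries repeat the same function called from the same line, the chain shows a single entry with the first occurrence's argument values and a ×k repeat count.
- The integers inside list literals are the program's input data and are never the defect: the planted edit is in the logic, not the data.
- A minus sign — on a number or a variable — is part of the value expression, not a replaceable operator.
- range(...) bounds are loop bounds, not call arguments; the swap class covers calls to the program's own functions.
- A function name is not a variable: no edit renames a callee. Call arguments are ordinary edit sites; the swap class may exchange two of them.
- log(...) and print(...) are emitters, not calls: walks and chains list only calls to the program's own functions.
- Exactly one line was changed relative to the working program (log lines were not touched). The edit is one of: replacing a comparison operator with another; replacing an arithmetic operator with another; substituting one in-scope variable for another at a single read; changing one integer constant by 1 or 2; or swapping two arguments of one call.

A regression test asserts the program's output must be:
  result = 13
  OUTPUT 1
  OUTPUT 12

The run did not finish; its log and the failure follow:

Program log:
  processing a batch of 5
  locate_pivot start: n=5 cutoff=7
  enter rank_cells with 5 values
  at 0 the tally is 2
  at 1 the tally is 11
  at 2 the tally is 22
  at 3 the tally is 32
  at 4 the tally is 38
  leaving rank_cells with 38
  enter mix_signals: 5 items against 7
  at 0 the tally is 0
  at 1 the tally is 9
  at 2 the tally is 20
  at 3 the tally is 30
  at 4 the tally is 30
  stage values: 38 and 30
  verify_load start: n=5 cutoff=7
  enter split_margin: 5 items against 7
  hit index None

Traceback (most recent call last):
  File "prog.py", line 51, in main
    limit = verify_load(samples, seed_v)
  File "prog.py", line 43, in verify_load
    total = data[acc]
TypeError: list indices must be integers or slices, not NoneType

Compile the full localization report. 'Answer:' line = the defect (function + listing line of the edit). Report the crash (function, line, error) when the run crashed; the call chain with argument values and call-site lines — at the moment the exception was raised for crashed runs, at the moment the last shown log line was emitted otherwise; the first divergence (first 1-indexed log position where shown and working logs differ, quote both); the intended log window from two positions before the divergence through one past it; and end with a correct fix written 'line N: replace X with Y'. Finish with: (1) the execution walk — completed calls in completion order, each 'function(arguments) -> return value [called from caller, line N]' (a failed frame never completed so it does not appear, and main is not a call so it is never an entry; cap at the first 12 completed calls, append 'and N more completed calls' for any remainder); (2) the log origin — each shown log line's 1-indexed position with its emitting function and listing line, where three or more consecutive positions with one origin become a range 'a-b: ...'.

Answer: the defect is in main at line 48.
Core observation: At log position 2 the runs split — shown 'locate_pivot start: n=5 cutoff=7', but the working version logs 'locate_pivot start: n=5 cutoff=6'.
Crash: verify_load, line 43, TypeError.
Call chain: main -> verify_load([2, 9, 11, 10, 6], 7) (called at line 51).
First divergence: position 2 — the shown line 'locate_pivot start: n=5 cutoff=7' should read 'locate_pivot start: n=5 cutoff=6'.
Intended log window:
  1: processing a batch of 5
  2: locate_pivot start: n=5 cutoff=6
  3: enter rank_cells with 5 values
Execution walk:
  rank_cells([2, 9, 11, 10, 6]) -> 38  [called from locate_pivot, line 27]
  mix_signals([2, 9, 11, 10, 6], 7) -> 30  [called from locate_pivot, line 28]
  locate_pivot([2, 9, 11, 10, 6], 7) -> 1  [called from main, line 50]
  split_margin([2, 9, 11, 10, 6], 7) -> None  [called from verify_load, line 41]
Log line origins:
  1: logged in main at line 49
  2: logged in locate_pivot at line 26
  3: logged in rank_cells at line 2
  4-8: logged in rank_cells at line 6
  9: logged in rank_cells at line 7
  10: logged in mix_signals at line 11
  11-15: logged in mix_signals at line 16
  16: logged in locate_pivot at line 29
  17: logged in verify_load at line 40
  18: logged in split_margin at line 34
  19: logged in verify_load at line 42
A correct fix: line 48: replace `7` with `6`.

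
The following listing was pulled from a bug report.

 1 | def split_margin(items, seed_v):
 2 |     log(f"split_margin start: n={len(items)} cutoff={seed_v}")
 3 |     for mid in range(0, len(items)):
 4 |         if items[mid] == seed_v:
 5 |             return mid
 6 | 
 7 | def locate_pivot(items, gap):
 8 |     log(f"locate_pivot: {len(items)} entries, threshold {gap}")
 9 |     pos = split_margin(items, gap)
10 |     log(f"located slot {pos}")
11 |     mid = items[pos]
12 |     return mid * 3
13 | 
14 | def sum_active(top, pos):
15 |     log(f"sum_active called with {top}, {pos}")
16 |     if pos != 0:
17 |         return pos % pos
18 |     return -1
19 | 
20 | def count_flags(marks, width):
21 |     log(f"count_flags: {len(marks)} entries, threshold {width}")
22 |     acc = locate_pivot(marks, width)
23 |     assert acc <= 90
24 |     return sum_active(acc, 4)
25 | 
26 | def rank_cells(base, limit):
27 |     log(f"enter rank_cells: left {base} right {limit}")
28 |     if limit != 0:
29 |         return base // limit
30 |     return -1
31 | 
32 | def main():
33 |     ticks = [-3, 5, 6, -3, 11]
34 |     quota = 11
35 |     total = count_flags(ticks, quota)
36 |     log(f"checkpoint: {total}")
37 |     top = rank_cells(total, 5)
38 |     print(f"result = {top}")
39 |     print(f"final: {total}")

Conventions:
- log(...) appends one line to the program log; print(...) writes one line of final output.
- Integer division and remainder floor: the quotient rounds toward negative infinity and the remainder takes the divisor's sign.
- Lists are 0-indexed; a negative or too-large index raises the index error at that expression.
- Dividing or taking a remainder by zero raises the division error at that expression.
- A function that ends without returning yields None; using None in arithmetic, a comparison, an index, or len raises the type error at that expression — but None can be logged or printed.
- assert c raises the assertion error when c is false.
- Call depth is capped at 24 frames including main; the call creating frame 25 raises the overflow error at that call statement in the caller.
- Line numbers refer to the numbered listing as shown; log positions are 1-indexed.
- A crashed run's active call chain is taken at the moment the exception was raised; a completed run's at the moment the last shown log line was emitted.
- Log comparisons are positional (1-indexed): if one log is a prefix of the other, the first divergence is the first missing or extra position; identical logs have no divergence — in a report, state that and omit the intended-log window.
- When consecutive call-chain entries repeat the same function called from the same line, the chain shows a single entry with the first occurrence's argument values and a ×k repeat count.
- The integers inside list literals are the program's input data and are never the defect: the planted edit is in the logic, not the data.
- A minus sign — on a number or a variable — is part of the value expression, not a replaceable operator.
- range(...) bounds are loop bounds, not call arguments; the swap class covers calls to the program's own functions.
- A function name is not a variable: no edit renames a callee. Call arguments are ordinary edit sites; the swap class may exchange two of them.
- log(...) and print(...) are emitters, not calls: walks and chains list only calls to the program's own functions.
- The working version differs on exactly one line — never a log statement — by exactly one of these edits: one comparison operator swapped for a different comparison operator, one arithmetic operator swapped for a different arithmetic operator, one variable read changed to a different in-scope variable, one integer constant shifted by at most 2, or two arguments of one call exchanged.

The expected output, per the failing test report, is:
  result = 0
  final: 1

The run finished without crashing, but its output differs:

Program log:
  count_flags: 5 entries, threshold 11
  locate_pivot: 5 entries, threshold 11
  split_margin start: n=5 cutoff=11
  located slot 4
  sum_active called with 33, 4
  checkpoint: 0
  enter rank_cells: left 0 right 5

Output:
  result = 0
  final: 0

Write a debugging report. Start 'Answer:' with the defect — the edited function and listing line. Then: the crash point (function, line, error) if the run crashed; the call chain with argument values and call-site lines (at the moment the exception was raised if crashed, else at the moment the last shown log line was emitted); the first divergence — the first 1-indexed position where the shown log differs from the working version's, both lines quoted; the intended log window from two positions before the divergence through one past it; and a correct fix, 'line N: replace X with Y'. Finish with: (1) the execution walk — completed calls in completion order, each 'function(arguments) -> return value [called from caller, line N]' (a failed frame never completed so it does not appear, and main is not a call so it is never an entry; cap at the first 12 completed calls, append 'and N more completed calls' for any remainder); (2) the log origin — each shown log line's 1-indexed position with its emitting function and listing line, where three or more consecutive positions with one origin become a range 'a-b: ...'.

Answer: the defect is in sum_active at line 17.
Key observation: Everything matches until log position 6, which reads 'checkpoint: 0' in place of 'checkpoint: 1'.
Call chain: main -> rank_cells(0, 5) (called at line 37).
First divergence: position 6 — shown 'checkpoint: 0', intended 'checkpoint: 1'.
Intended log window:
  4: located slot 4
  5: sum_active called with 33, 4
  6: checkpoint: 1
  7: enter rank_cells: left 1 right 5
Execution walk:
  split_margin([-3, 5, 6, -3, 11], 11) -> 4  [called from locate_pivot, line 9]
  locate_pivot([-3, 5, 6, -3, 11], 11) -> 33  [called from count_flags, line 22]
  sum_active(33, 4) -> 0  [called from count_flags, line 24]
  count_flags([-3, 5, 6, -3, 11], 11) -> 0  [called from main, line 35]
  rank_cells(0, 5) -> 0  [called from main, line 37]
Log origin:
  1: from count_flags, line 21
  2: from locate_pivot, line 8
  3: from split_margin, line 2
  4: from locate_pivot, line 10
  5: from sum_active, line 15
  6: from main, line 36
  7: from rank_cells, line 27
A correct fix: line 17: replace `pos % pos` with `top % pos`.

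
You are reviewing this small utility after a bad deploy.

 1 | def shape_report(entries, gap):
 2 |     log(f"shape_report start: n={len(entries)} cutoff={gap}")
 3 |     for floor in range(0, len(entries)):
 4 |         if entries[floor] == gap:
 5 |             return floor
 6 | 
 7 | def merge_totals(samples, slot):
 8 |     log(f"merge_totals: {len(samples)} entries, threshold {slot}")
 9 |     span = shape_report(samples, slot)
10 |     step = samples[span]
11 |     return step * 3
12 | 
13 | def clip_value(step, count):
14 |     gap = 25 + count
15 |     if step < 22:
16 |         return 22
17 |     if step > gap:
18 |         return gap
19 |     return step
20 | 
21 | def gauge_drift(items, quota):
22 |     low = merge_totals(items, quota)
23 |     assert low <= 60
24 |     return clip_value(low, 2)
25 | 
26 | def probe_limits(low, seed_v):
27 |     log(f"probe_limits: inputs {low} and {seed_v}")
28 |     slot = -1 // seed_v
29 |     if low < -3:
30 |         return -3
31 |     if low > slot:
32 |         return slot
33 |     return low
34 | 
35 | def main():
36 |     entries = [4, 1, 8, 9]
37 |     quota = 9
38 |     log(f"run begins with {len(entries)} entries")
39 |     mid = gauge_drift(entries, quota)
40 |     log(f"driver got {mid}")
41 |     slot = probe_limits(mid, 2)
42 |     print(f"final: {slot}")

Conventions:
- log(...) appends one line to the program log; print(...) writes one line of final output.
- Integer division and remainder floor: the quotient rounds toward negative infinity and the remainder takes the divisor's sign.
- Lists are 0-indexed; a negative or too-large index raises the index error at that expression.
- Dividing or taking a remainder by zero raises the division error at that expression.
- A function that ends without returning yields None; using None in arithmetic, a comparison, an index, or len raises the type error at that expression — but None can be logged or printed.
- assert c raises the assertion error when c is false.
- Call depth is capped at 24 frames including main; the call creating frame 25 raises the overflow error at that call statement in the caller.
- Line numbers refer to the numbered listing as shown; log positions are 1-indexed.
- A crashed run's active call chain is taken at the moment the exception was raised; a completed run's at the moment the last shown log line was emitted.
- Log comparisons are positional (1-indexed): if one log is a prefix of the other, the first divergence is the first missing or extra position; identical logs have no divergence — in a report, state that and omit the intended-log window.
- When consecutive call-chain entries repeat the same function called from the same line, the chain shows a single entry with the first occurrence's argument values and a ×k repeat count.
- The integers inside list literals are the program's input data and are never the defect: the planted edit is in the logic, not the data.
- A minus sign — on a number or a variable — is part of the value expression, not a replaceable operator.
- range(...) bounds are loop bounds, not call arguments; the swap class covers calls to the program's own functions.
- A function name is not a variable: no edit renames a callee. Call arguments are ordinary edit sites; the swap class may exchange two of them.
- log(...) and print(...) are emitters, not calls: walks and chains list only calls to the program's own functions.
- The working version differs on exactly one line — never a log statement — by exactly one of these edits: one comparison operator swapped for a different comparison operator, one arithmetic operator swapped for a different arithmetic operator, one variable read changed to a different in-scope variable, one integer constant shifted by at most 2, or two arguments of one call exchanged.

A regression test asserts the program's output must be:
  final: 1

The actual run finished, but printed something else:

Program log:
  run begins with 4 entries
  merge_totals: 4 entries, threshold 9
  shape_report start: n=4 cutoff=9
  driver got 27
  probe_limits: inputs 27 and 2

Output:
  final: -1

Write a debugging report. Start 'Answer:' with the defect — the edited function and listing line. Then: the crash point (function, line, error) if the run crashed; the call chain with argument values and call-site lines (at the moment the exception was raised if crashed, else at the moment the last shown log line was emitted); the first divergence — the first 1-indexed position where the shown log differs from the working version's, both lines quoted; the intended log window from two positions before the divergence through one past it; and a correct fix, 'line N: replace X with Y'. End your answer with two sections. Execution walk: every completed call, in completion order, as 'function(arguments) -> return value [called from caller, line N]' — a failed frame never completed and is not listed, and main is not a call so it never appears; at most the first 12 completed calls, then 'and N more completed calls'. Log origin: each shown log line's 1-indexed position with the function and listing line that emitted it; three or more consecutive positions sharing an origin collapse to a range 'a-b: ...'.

Answer: the defect is in probe_limits at line 28.
Key observation: The logs agree in full; only the final output differs.
Call chain: main -> probe_limits(27, 2) (called at line 41).
First divergence: none (the log streams are identical).
Execution walk:
  shape_report([4, 1, 8, 9], 9) -> 3  [called from merge_totals, line 9]
  merge_totals([4, 1, 8, 9], 9) -> 27  [called from gauge_drift, line 22]
  clip_value(27, 2) -> 27  [called from gauge_drift, line 24]
  gauge_drift([4, 1, 8, 9], 9) -> 27  [called from main, line 39]
  probe_limits(27, 2) -> -1  [called from main, line 41]
Log origins:
  1: logged in main at line 38
  2: logged in merge_totals at line 8
  3: logged in shape_report at line 2
  4: logged in main at line 40
  5: logged in probe_limits at line 27
A correct fix: line 28: replace `//` with `+`.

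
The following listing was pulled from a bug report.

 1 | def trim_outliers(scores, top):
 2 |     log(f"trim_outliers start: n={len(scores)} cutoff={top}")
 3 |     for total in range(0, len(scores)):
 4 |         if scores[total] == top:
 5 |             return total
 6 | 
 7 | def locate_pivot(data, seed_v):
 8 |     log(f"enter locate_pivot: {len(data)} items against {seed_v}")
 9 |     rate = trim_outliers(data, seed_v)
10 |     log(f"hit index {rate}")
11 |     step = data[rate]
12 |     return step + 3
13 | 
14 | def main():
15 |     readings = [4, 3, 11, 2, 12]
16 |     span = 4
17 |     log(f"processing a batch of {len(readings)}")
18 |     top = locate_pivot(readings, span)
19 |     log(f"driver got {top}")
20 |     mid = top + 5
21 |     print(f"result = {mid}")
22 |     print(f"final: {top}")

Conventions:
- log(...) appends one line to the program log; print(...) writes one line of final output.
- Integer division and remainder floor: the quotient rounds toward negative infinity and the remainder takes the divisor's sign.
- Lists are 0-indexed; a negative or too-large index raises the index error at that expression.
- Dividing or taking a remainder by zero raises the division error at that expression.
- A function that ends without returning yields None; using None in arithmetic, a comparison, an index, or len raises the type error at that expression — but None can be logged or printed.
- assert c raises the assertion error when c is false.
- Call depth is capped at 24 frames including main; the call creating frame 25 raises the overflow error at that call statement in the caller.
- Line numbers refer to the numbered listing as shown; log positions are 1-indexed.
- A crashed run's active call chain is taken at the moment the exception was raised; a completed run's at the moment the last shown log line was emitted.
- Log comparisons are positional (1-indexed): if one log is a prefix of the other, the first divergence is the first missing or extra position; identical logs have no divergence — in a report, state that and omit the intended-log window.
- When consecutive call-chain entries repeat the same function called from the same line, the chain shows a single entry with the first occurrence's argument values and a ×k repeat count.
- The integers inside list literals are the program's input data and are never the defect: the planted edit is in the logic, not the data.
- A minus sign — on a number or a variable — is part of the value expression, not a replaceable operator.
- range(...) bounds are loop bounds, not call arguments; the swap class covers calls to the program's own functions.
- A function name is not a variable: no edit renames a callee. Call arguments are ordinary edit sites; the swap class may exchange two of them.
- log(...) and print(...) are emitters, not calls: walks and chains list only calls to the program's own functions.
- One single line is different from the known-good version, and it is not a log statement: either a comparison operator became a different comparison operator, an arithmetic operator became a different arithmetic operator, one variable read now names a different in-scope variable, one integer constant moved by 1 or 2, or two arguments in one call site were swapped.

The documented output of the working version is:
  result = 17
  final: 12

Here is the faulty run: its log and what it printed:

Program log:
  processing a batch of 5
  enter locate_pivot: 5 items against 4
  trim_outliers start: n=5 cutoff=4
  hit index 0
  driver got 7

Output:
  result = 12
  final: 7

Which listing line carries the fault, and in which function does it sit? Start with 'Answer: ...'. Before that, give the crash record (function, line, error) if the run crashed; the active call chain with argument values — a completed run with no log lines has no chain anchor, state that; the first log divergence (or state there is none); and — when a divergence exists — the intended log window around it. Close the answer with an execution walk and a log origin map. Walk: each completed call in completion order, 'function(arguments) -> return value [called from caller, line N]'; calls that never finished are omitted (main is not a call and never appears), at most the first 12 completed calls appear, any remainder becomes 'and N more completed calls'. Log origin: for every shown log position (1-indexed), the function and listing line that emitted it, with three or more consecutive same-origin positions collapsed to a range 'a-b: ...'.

Answer: the defect is in locate_pivot at line 12.
Key fact: The log first diverges at position 5: the faulty run prints 'driver got 7' where the working version prints 'driver got 12'.
Call chain: main.
First divergence: position 5; shown 'driver got 7' vs intended 'driver got 12'.
Intended log window:
  3: trim_outliers start: n=5 cutoff=4
  4: hit index 0
  5: driver got 12
Execution walk:
  trim_outliers([4, 3, 11, 2, 12], 4) -> 0  [called from locate_pivot, line 9]
  locate_pivot([4, 3, 11, 2, 12], 4) -> 7  [called from main, line 18]
Log line origins:
  1: emitted by main (line 17)
  2: emitted by locate_pivot (line 8)
  3: emitted by trim_outliers (line 2)
  4: emitted by locate_pivot (line 10)
  5: emitted by main (line 19)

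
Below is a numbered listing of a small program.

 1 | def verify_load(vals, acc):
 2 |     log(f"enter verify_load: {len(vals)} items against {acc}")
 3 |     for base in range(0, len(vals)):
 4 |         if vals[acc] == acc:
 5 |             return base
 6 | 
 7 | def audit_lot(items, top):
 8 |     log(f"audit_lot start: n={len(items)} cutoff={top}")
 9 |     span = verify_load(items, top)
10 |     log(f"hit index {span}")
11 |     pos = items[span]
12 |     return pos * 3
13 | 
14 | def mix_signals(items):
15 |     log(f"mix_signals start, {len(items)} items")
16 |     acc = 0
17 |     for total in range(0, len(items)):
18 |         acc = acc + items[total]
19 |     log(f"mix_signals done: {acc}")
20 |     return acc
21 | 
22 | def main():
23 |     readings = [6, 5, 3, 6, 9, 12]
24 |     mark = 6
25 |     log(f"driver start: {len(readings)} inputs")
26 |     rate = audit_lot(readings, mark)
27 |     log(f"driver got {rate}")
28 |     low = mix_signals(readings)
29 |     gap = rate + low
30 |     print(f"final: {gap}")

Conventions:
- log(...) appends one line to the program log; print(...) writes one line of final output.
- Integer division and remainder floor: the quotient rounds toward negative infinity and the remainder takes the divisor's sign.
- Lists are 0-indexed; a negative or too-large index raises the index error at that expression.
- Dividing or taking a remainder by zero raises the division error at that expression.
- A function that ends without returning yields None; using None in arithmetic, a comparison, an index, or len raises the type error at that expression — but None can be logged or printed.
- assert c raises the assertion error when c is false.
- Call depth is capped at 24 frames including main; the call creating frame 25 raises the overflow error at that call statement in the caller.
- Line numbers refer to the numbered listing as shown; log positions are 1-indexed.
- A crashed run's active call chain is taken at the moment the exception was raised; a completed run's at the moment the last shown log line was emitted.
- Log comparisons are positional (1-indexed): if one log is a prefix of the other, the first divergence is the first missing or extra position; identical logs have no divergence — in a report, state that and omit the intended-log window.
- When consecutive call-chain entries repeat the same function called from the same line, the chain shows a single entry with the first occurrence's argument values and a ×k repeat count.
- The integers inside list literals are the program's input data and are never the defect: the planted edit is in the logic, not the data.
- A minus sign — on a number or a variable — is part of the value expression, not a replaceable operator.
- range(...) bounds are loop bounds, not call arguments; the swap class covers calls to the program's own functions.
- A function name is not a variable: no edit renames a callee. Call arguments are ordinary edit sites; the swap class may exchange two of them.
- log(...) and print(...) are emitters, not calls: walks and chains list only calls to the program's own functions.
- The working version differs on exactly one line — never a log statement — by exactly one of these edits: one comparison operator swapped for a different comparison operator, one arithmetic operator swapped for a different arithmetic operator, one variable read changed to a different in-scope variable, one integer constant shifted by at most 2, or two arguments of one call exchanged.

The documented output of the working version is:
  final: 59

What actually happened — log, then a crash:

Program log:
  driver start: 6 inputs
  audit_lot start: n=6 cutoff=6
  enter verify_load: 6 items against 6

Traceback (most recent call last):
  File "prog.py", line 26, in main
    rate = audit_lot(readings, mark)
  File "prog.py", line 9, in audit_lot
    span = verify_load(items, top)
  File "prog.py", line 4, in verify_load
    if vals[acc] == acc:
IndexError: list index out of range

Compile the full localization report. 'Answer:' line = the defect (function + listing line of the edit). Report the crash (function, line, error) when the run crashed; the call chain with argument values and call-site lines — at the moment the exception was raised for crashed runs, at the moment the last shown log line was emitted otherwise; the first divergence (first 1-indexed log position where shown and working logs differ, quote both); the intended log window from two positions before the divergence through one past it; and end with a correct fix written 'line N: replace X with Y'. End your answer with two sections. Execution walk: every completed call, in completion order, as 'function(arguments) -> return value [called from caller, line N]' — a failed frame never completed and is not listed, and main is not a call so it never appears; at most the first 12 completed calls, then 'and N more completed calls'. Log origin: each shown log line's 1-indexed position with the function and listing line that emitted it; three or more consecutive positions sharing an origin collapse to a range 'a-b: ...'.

Answer: the defect is in verify_load at line 4.
Core observation: Only 3 log lines were emitted before the run died; the intended continuation was 'hit index 0'.
Crash: verify_load, line 4, IndexError.
Call chain: main -> audit_lot([6, 5, 3, 6, 9, 12], 6) (called at line 26) -> verify_load([6, 5, 3, 6, 9, 12], 6) (called at line 9).
First divergence: position 4 — after 3 matching lines the faulty run goes silent; intended next line 'hit index 0'.
Intended log window:
  2: audit_lot start: n=6 cutoff=6
  3: enter verify_load: 6 items against 6
  4: hit index 0
  5: driver got 18
Execution walk:
  (no call completed)
Log line origins:
  1 — main, line 25
  2 — audit_lot, line 8
  3 — verify_load, line 2
A correct fix: line 4: replace `vals[acc]` with `vals[base]`.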